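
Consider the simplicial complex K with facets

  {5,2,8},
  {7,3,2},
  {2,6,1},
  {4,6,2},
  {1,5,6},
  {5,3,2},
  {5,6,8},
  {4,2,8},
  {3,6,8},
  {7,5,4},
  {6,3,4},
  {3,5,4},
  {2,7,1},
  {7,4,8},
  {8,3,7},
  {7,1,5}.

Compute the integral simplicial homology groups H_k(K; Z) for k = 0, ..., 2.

Fix the vertex order 1 < 2 < 3 < 4 < 5 < 6 < 7 < 8 and write every simplex with vertices in increasing order. Then dim K = 2 and the simplices of K are:

  0-simplices (8): [1], [2], [3], [4], [5], [6], [7], [8]
  1-simplices (24): (24 of them)
  2-simplices (16): [1,2,6], [1,2,7], [1,5,6], [1,5,7], [2,3,5], [2,3,7], [2,4,6], [2,4,8], [2,5,8], [3,4,5], [3,4,6], [3,6,8], [3,7,8], [4,5,7], [4,7,8], [5,6,8]

so the chain groups are C_0 ≅ Z^8, C_1 ≅ Z^24, C_2 ≅ Z^16.

The boundary map ∂_1: C_1 → C_0 maps an edge to its endpoints' difference, ∂[p,q] = q − p.
The 8×24 boundary matrix has rank 7 and Smith normal form diag(1,1,1,1,1,1,1).

Boundary ∂_2: C_2 → C_1 sends each 2-simplex [p,q,r] to [q,r] − [p,r] + [p,q]. For instance
  ∂[3,4,5] = [4,5] − [3,5] + [3,4],
  ∂[2,4,8] = [4,8] − [2,8] + [2,4].
As a 24×16 matrix over Z this has rank 15, with invariant factors (1,1,1,1,1,1,1,1,1,1,1,1,1,1,1).

Reading off H_k = ker ∂_k / im ∂_{k+1}:

  H_0: rank C_0 − rank ∂_1 = 8 − 7 = 1, and the invariant factors of ∂_1 are all 1, so H_0 ≅ Z.
  H_1: rank ker ∂_1 − rank ∂_2 = (24 − 7) − 15 = 2, and the invariant factors of ∂_2 are all 1, so H_1 ≅ Z^2.
  H_2: rank ker ∂_2 − rank ∂_3 = (16 − 15) − 0 = 1, and there is no ∂_3, so H_2 ≅ Z.

H_0 = Z,  H_1 = Z^2,  H_2 = Z.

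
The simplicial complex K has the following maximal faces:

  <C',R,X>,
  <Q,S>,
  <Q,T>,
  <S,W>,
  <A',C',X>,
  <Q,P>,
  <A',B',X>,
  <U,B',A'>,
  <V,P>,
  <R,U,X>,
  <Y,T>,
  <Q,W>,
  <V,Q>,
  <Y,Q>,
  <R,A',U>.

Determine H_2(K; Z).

H_2 ≅ 0.

Take the total order P < Q < R < S < T < U < V < W < X < Y < A' < B' < C' on the vertex set. Then K (dimension 2) consists of the simplices:

  0-simplices (13): [P], [Q], [R], [S], [T], [U], [V], [W], [X], [Y], [A'], [B'], [C']
  1-simplices (21): [P,Q], [P,V], [Q,S], [Q,T], [Q,V], [Q,W], [Q,Y], [R,U], [R,X], [R,A'], [R,C'], [S,W], [T,Y], [U,X], [U,A'], [U,B'], [X,A'], [X,B'], [X,C'], [A',B'], [A',C']
  2-simplices (6): [R,U,X], [R,U,A'], [R,X,C'], [U,A',B'], [X,A',B'], [X,A',C']

so the chain groups are C_0 ≅ Z^13, C_1 ≅ Z^21, C_2 ≅ Z^6.

Boundary ∂_1: C_1 → C_0 is given by ∂[p,q] = [q] − [p]. For instance
  ∂[S,W] = [W] − [S].
The 13×21 boundary matrix has rank 11 and Smith normal form diag(1,1,1,1,1,1,1,1,1,1,1).

Boundary ∂_2: C_2 → C_1 sends each 2-simplex [p,q,r] to [q,r] − [p,r] + [p,q]. For instance
  ∂[X,A',B'] = [A',B'] − [X,B'] + [X,A'],
  ∂[R,U,A'] = [U,A'] − [R,A'] + [R,U].
The 21×6 boundary matrix has rank 6 and Smith normal form diag(1,1,1,1,1,1).

Computing H_k = (kernel of ∂_k) / (image of ∂_{k+1}):

  H_2: rank ker ∂_2 − rank ∂_3 = (6 − 6) − 0 = 0, and there is no ∂_3, so H_2 ≅ 0.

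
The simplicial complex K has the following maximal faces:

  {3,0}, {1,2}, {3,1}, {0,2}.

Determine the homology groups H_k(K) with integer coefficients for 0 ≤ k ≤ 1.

Fix the vertex order 0 < 1 < 2 < 3 and write every simplex with vertices in increasing order. Then dim K = 1 and the simplices of K are:

  0-simplices (4): [0], [1], [2], [3]
  1-simplices (4): [0,2], [0,3], [1,2], [1,3]

Hence C_0 ≅ Z^4, C_1 ≅ Z^4.

The boundary map ∂_1: C_1 → C_0 is given by ∂[p,q] = [q] − [p].
The 4×4 boundary matrix has rank 3 and Smith normal form diag(1,1,1).

Reading off H_k = ker ∂_k / im ∂_{k+1}:

  H_0: rank C_0 − rank ∂_1 = 4 − 3 = 1, and the invariant factors of ∂_1 are all 1, so H_0 = Z.
  H_1: rank ker ∂_1 − rank ∂_2 = (4 − 3) − 0 = 1, and there is no ∂_2, so H_1 = Z.

As a check, the Euler characteristic is 4 − 4 = 0, which agrees with 1 − 1 = 0.
(K is a triangulation of the circle S^1.)

H_0 ≅ Z,  H_1 ≅ Z.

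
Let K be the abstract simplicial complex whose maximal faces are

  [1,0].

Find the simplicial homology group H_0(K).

We work with the vertex ordering 0 < 1. The simplices of K, each written with vertices in increasing order, are:

  0-simplices (2): [0], [1]
  1-simplices (1): [0,1]

Hence C_0 ≅ Z^2, C_1 ≅ Z^1.

The boundary map ∂_1: C_1 → C_0 is given by ∂[p,q] = [q] − [p].
The resulting 2×1 matrix has rank 1, and its Smith normal form has invariant factors (1).

Computing H_k = (kernel of ∂_k) / (image of ∂_{k+1}):

  H_0: rank C_0 − rank ∂_1 = 2 − 1 = 1, and the invariant factors of ∂_1 are all 1, so H_0 ≅ Z.

H_0 ≅ Z.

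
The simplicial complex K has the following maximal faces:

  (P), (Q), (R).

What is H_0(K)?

Order the vertices as P < Q < R. Listing each simplex with vertices in this order, K has dimension 0 with simplices:

  0-simplices (3): P, Q, R

so the chain groups are C_0 ≅ Z^3.

Now H_k = ker ∂_k / im ∂_{k+1}, so:

  H_0: rank C_0 − rank ∂_1 = 3 − 0 = 3, and there is no ∂_1, so H_0 ≅ Z^3.

H_0 ≅ Z^3.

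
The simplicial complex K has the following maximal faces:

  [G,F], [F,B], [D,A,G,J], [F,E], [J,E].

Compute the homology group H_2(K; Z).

Order the vertices as A < B < D < E < F < G < J. Listing each simplex with vertices in this order, K has dimension 3 with simplices:

  0-simplices (7): A, B, D, E, F, G, J
  1-simplices (10): AD, AG, AJ, BF, DG, DJ, EF, EJ, FG, GJ
  2-simplices (4): ADG, ADJ, AGJ, DGJ
  3-simplices (1): ADGJ

so the chain groups are C_0 ≅ Z^7, C_1 ≅ Z^10, C_2 ≅ Z^4, C_3 ≅ Z^1.

∂_1: C_1 → C_0 maps an edge to its endpoints' difference, ∂[p,q] = q − p. For instance
  ∂AD = D − A.
The resulting 7×10 matrix has rank 6, and its Smith normal form has invariant factors (1,1,1,1,1,1).

Boundary ∂_2: C_2 → C_1 acts by ∂[p,q,r] = [q,r] − [p,r] + [p,q]. For instance
  ∂ADJ = DJ − AJ + AD,
  ∂DGJ = GJ − DJ + DG.
This gives a 10×4 integer matrix of rank 3; reducing to Smith normal form yields diagonal entries (1,1,1).

Boundary ∂_3: C_3 → C_2 sends each 3-simplex σ to the alternating sum Σ_i (−1)^i (σ with its i-th vertex removed). For instance
  ∂ADGJ = DGJ − AGJ + ADJ − ADG.
As a 4×1 matrix over Z this has rank 1, with invariant factors (1).

Reading off H_k = ker ∂_k / im ∂_{k+1}:

  H_2: rank ker ∂_2 − rank ∂_3 = (4 − 3) − 1 = 0, and the invariant factors of ∂_3 are all 1, so H_2 = 0.

H_2 ≅ 0.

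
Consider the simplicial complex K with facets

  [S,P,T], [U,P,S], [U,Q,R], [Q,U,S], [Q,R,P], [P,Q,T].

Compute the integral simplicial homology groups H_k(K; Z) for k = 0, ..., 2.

Take the total order P < Q < R < S < T < U on the vertex set. Then K (dimension 2) consists of the simplices:

  0-simplices (6): P, Q, R, S, T, U
  1-simplices (12): PQ, PR, PS, PT, PU, QR, QS, QT, QU, RU, ST, SU
  2-simplices (6): PQR, PQT, PST, PSU, QRU, QSU

giving chain groups C_0 ≅ Z^6, C_1 ≅ Z^12, C_2 ≅ Z^6.

Boundary ∂_1: C_1 → C_0 is given by ∂[p,q] = [q] − [p]. For instance
  ∂ST = T − S.
The 6×12 boundary matrix has rank 5 and Smith normal form diag(1,1,1,1,1).

∂_2: C_2 → C_1 maps a triangle to the signed sum of its edges. For instance
  ∂PSU = SU − PU + PS,
  ∂PQT = QT − PT + PQ.
The resulting 12×6 matrix has rank 6, and its Smith normal form has invariant factors (1,1,1,1,1,1).

Now H_k = ker ∂_k / im ∂_{k+1}, so:

  H_0: rank C_0 − rank ∂_1 = 6 − 5 = 1, and the invariant factors of ∂_1 are all 1, so H_0 ≅ Z.
  H_1: rank ker ∂_1 − rank ∂_2 = (12 − 5) − 6 = 1, and the invariant factors of ∂_2 are all 1, so H_1 ≅ Z.
  H_2: rank ker ∂_2 − rank ∂_3 = (6 − 6) − 0 = 0, and there is no ∂_3, so H_2 ≅ 0.

As a check, the Euler characteristic is 6 − 12 + 6 = 0, which agrees with 1 − 1 + 0 = 0.
(K is a triangulation of the cylinder S^1 x I.)

H_0 = Z,  H_1 = Z,  H_2 = 0.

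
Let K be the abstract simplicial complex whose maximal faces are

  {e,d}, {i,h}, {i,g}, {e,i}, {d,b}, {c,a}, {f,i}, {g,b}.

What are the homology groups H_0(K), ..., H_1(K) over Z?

H_0 ≅ Z^2,  H_1 ≅ Z.

Fix the vertex order a < b < c < d < e < f < g < h < i and write every simplex with vertices in increasing order. Then dim K = 1 and the simplices of K are:

  0-simplices (9): a, b, c, d, e, f, g, h, i
  1-simplices (8): ac, bd, bg, de, ei, fi, gi, hi

Hence C_0 ≅ Z^9, C_1 ≅ Z^8.

∂_1: C_1 → C_0 is given by ∂[p,q] = [q] − [p]. For instance
  ∂ei = i − e.
The 9×8 boundary matrix has rank 7 and Smith normal form diag(1,1,1,1,1,1,1).

From H_k ≅ ker(∂_k) / im(∂_{k+1}) we obtain:

  H_0: rank C_0 − rank ∂_1 = 9 − 7 = 2, and the invariant factors of ∂_1 are all 1, so H_0 = Z^2.
  H_1: rank ker ∂_1 − rank ∂_2 = (8 − 7) − 0 = 1, and there is no ∂_2, so H_1 = Z.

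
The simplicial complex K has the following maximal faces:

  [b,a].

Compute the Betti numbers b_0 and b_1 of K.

b_0 = 1, b_1 = 0.

Take the total order a < b on the vertex set. Then K (dimension 1) consists of the simplices:

  0-simplices (2): a, b
  1-simplices (1): ab

Hence C_0 ≅ Z^2, C_1 ≅ Z^1.

Boundary ∂_1: C_1 → C_0 maps an edge to its endpoints' difference, ∂[p,q] = q − p. For instance
  ∂ab = b − a.
This gives a 2×1 integer matrix of rank 1; reducing to Smith normal form yields diagonal entries (1).

Reading off H_k = ker ∂_k / im ∂_{k+1}:

  H_0: rank C_0 − rank ∂_1 = 2 − 1 = 1, and the invariant factors of ∂_1 are all 1, so H_0 ≅ Z.
  H_1: rank ker ∂_1 − rank ∂_2 = (1 − 1) − 0 = 0, and there is no ∂_2, so H_1 ≅ 0.

Hence the Betti numbers are b_0 = 1, b_1 = 0.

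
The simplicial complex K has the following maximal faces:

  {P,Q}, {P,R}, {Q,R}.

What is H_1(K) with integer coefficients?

We work with the vertex ordering P < Q < R. The simplices of K, each written with vertices in increasing order, are:

  0-simplices (3): P, Q, R
  1-simplices (3): PQ, PR, QR

so the chain groups are C_0 ≅ Z^3, C_1 ≅ Z^3.

Boundary ∂_1: C_1 → C_0 maps an edge to its endpoints' difference, ∂[p,q] = q − p. For instance
  ∂PQ = Q − P.
The resulting 3×3 matrix has rank 2, and its Smith normal form has invariant factors (1,1).

Reading off H_k = ker ∂_k / im ∂_{k+1}:

  H_1: rank ker ∂_1 − rank ∂_2 = (3 − 2) − 0 = 1, and there is no ∂_2, so H_1 ≅ Z.

H_1 ≅ Z.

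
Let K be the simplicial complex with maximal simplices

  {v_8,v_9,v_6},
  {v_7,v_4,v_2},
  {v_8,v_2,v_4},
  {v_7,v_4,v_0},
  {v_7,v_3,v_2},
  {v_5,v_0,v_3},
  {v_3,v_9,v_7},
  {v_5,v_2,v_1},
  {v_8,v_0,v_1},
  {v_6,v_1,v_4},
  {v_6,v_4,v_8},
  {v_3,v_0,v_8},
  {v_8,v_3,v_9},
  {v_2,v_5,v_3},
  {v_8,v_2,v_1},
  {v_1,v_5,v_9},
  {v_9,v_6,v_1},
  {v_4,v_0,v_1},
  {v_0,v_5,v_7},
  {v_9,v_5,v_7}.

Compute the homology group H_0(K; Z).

Fix the vertex order v_0 < v_1 < v_2 < v_3 < v_4 < v_5 < v_6 < v_7 < v_8 < v_9 and write every simplex with vertices in increasing order. Then dim K = 2 and the simplices of K are:

  0-simplices (10): [v_0], [v_1], [v_2], [v_3], [v_4], [v_5], [v_6], [v_7], [v_8], [v_9]
  1-simplices (30): (30 of them)
  2-simplices (20): (20 of them)

giving chain groups C_0 ≅ Z^10, C_1 ≅ Z^30, C_2 ≅ Z^20.

The boundary map ∂_1: C_1 → C_0 sends each edge [p,q] (with p < q) to q − p.
This gives a 10×30 integer matrix of rank 9; reducing to Smith normal form yields diagonal entries (1,1,1,1,1,1,1,1,1).

The boundary map ∂_2: C_2 → C_1 acts by ∂[p,q,r] = [q,r] − [p,r] + [p,q]. For instance
  ∂[v_4,v_6,v_8] = [v_6,v_8] − [v_4,v_8] + [v_4,v_6],
  ∂[v_1,v_5,v_9] = [v_5,v_9] − [v_1,v_9] + [v_1,v_5].
This gives a 30×20 integer matrix of rank 20; reducing to Smith normal form yields diagonal entries (1,1,1,1,1,1,1,1,1,1,1,1,1,1,1,1,1,1,1,2).

Now H_k = ker ∂_k / im ∂_{k+1}, so:

  H_0: rank C_0 − rank ∂_1 = 10 − 9 = 1, and the invariant factors of ∂_1 are all 1, so H_0 ≅ Z.

H_0 = Z.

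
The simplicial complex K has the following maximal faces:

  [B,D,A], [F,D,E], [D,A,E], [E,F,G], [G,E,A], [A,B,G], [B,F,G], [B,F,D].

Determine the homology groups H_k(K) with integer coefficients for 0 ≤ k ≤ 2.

H_0 ≅ Z,  H_1 = 0,  H_2 ≅ Z.

We work with the vertex ordering A < B < D < E < F < G. The simplices of K, each written with vertices in increasing order, are:

  0-simplices (6): A, B, D, E, F, G
  1-simplices (12): AB, AD, AE, AG, BD, BF, BG, DE, DF, EF, EG, FG
  2-simplices (8): ABD, ABG, ADE, AEG, BDF, BFG, DEF, EFG

so the chain groups are C_0 ≅ Z^6, C_1 ≅ Z^12, C_2 ≅ Z^8.

The boundary map ∂_1: C_1 → C_0 is given by ∂[p,q] = [q] − [p]. For instance
  ∂BD = D − B.
As a 6×12 matrix over Z this has rank 5, with invariant factors (1,1,1,1,1).

The boundary map ∂_2: C_2 → C_1 acts by ∂[p,q,r] = [q,r] − [p,r] + [p,q]. For instance
  ∂EFG = FG − EG + EF,
  ∂DEF = EF − DF + DE.
As a 12×8 matrix over Z this has rank 7, with invariant factors (1,1,1,1,1,1,1).

Reading off H_k = ker ∂_k / im ∂_{k+1}:

  H_0: rank C_0 − rank ∂_1 = 6 − 5 = 1, and the invariant factors of ∂_1 are all 1, so H_0 ≅ Z.
  H_1: rank ker ∂_1 − rank ∂_2 = (12 − 5) − 7 = 0, and the invariant factors of ∂_2 are all 1, so H_1 ≅ 0.
  H_2: rank ker ∂_2 − rank ∂_3 = (8 − 7) − 0 = 1, and there is no ∂_3, so H_2 ≅ Z.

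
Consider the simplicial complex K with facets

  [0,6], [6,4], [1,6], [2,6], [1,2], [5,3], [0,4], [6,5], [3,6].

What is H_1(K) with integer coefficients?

H_1 ≅ Z^3.

K has 7 vertices, 9 edges.
rank ∂_1 = 6, rank ∂_2 = 0 ⇒ b_1 = 9 − 6 − 0 = 3. So H_1 = Z^3.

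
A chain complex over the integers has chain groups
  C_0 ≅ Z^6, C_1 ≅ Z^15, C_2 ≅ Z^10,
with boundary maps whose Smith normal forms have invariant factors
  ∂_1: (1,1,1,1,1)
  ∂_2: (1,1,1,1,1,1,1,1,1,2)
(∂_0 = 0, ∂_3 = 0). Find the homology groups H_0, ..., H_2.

H_0: b_0 = 6 − 0 − 5 = 1; torsion from ∂_1 factors > 1: none. So H_0 ≅ Z.
H_1: b_1 = 15 − 5 − 10 = 0; torsion from ∂_2 factors > 1: [2]. So H_1 ≅ Z_2.
H_2: b_2 = 10 − 10 − 0 = 0; torsion from ∂_3 factors > 1: none. So H_2 ≅ 0.

H_0 ≅ Z,  H_1 ≅ Z_2,  H_2 = 0.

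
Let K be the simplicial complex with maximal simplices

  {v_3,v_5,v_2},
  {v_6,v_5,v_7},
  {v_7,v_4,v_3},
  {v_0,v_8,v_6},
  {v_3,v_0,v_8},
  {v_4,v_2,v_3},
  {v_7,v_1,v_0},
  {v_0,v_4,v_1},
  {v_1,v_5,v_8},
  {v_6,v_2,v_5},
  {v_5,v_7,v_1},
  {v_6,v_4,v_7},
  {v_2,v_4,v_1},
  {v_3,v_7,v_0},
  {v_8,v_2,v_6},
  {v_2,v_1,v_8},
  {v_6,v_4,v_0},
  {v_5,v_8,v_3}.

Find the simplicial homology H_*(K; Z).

H_0 ≅ Z,  H_1 ≅ Z ⊕ Z/2,  H_2 = 0.

Fix the vertex order v_0 < v_1 < v_2 < v_3 < v_4 < v_5 < v_6 < v_7 < v_8 and write every simplex with vertices in increasing order. Then dim K = 2 and the simplices of K are:

  0-simplices (9): [v_0], [v_1], [v_2], [v_3], [v_4], [v_5], [v_6], [v_7], [v_8]
  1-simplices (27): (27 of them)
  2-simplices (18): (18 of them)

Hence C_0 ≅ Z^9, C_1 ≅ Z^27, C_2 ≅ Z^18.

∂_1: C_1 → C_0 is given by ∂[p,q] = [q] − [p].
The 9×27 boundary matrix has rank 8 and Smith normal form diag(1,1,1,1,1,1,1,1).

The boundary map ∂_2: C_2 → C_1 sends each 2-simplex [p,q,r] to [q,r] − [p,r] + [p,q]. For instance
  ∂[v_0,v_4,v_6] = [v_4,v_6] − [v_0,v_6] + [v_0,v_4],
  ∂[v_1,v_2,v_4] = [v_2,v_4] − [v_1,v_4] + [v_1,v_2].
The 27×18 boundary matrix has rank 18 and Smith normal form diag(1,1,1,1,1,1,1,1,1,1,1,1,1,1,1,1,1,2).

From H_k ≅ ker(∂_k) / im(∂_{k+1}) we obtain:

  H_0: rank C_0 − rank ∂_1 = 9 − 8 = 1, and the invariant factors of ∂_1 are all 1, so H_0 ≅ Z.
  H_1: rank ker ∂_1 − rank ∂_2 = (27 − 8) − 18 = 1, and ∂_2 has invariant factor 2 > 1, so H_1 ≅ Z ⊕ Z/2.
  H_2: rank ker ∂_2 − rank ∂_3 = (18 − 18) − 0 = 0, and there is no ∂_3, so H_2 ≅ 0.

As a check, the Euler characteristic is 9 − 27 + 18 = 0, which agrees with 1 − 1 + 0 = 0.
(K is a triangulation of the Klein bottle.)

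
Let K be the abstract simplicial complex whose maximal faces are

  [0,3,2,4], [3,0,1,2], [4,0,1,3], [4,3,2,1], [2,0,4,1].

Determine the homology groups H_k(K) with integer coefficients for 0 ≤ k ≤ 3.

K has 5 vertices, 10 edges, 10 triangles, 5 3-simplices.
rank ∂_0 = 0, rank ∂_1 = 4 ⇒ b_0 = 5 − 0 − 4 = 1; all invariant factors of ∂_1 are 1 so no torsion. So H_0 = Z.
rank ∂_1 = 4, rank ∂_2 = 6 ⇒ b_1 = 10 − 4 − 6 = 0; all invariant factors of ∂_2 are 1 so no torsion. So H_1 = 0.
rank ∂_2 = 6, rank ∂_3 = 4 ⇒ b_2 = 10 − 6 − 4 = 0; all invariant factors of ∂_3 are 1 so no torsion. So H_2 = 0.
rank ∂_3 = 4, rank ∂_4 = 0 ⇒ b_3 = 5 − 4 − 0 = 1. So H_3 = Z.

H_0 ≅ Z,  H_1 = 0,  H_2 = 0,  H_3 ≅ Z.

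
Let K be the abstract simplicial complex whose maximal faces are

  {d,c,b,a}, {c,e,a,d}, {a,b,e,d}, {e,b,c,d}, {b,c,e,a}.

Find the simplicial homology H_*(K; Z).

Take the total order a < b < c < d < e on the vertex set. Then K (dimension 3) consists of the simplices:

  0-simplices (5): a, b, c, d, e
  1-simplices (10): ab, ac, ad, ae, bc, bd, be, cd, ce, de
  2-simplices (10): abc, abd, abe, acd, ace, ade, bcd, bce, bde, cde
  3-simplices (5): abcd, abce, abde, acde, bcde

Hence C_0 ≅ Z^5, C_1 ≅ Z^10, C_2 ≅ Z^10, C_3 ≅ Z^5.

Boundary ∂_1: C_1 → C_0 maps an edge to its endpoints' difference, ∂[p,q] = q − p. For instance
  ∂cd = d − c.
As a 5×10 matrix over Z this has rank 4, with invariant factors (1,1,1,1).

Boundary ∂_2: C_2 → C_1 sends each 2-simplex [p,q,r] to [q,r] − [p,r] + [p,q]. For instance
  ∂bcd = cd − bd + bc,
  ∂abe = be − ae + ab.
As a 10×10 matrix over Z this has rank 6, with invariant factors (1,1,1,1,1,1).

Boundary ∂_3: C_3 → C_2 sends each 3-simplex σ to the alternating sum Σ_i (−1)^i (σ with its i-th vertex removed). For instance
  ∂abce = bce − ace + abe − abc,
  ∂acde = cde − ade + ace − acd.
As a 10×5 matrix over Z this has rank 4, with invariant factors (1,1,1,1).

Computing H_k = (kernel of ∂_k) / (image of ∂_{k+1}):

  H_0: rank C_0 − rank ∂_1 = 5 − 4 = 1, and the invariant factors of ∂_1 are all 1, so H_0 ≅ Z.
  H_1: rank ker ∂_1 − rank ∂_2 = (10 − 4) − 6 = 0, and the invariant factors of ∂_2 are all 1, so H_1 ≅ 0.
  H_2: rank ker ∂_2 − rank ∂_3 = (10 − 6) − 4 = 0, and the invariant factors of ∂_3 are all 1, so H_2 ≅ 0.
  H_3: rank ker ∂_3 − rank ∂_4 = (5 − 4) − 0 = 1, and there is no ∂_4, so H_3 ≅ Z.

(K is a triangulation of the 3-sphere S^3.)

H_0 = Z,  H_1 = 0,  H_2 = 0,  H_3 = Z.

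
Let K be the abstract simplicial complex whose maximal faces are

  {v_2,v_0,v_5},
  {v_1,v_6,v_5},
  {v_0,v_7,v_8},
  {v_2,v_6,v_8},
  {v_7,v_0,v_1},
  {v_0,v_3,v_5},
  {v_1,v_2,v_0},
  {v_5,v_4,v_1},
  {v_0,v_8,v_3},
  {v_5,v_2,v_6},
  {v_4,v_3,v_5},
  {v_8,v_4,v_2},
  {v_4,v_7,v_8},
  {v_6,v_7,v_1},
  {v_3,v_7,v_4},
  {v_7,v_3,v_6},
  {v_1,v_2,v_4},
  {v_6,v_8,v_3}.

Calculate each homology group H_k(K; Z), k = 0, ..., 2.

Take the total order v_0 < v_1 < v_2 < v_3 < v_4 < v_5 < v_6 < v_7 < v_8 on the vertex set. Then K (dimension 2) consists of the simplices:

  0-simplices (9): [v_0], [v_1], [v_2], [v_3], [v_4], [v_5], [v_6], [v_7], [v_8]
  1-simplices (27): (27 of them)
  2-simplices (18): (18 of them)

giving chain groups C_0 ≅ Z^9, C_1 ≅ Z^27, C_2 ≅ Z^18.

The boundary map ∂_1: C_1 → C_0 sends each edge [p,q] (with p < q) to q − p. For instance
  ∂[v_6,v_8] = [v_8] − [v_6].
As a 9×27 matrix over Z this has rank 8, with invariant factors (1,1,1,1,1,1,1,1).

The boundary map ∂_2: C_2 → C_1 sends each 2-simplex [p,q,r] to [q,r] − [p,r] + [p,q]. For instance
  ∂[v_4,v_7,v_8] = [v_7,v_8] − [v_4,v_8] + [v_4,v_7],
  ∂[v_1,v_4,v_5] = [v_4,v_5] − [v_1,v_5] + [v_1,v_4].
This gives a 27×18 integer matrix of rank 18; reducing to Smith normal form yields diagonal entries (1,1,1,1,1,1,1,1,1,1,1,1,1,1,1,1,1,2).

Reading off H_k = ker ∂_k / im ∂_{k+1}:

  H_0: rank C_0 − rank ∂_1 = 9 − 8 = 1, and the invariant factors of ∂_1 are all 1, so H_0 ≅ Z.
  H_1: rank ker ∂_1 − rank ∂_2 = (27 − 8) − 18 = 1, and ∂_2 has invariant factor 2 > 1, so H_1 ≅ Z × Z/2.
  H_2: rank ker ∂_2 − rank ∂_3 = (18 − 18) − 0 = 0, and there is no ∂_3, so H_2 ≅ 0.

H_0 = Z,  H_1 = Z × Z/2,  H_2 = 0.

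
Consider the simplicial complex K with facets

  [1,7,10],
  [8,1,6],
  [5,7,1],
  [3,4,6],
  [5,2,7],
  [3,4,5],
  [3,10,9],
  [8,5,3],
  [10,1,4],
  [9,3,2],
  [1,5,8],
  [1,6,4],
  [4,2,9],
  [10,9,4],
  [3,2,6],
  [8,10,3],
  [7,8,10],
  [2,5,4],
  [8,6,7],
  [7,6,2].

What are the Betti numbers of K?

We work with the vertex ordering 1 < 2 < 3 < 4 < 5 < 6 < 7 < 8 < 9 < 10. The simplices of K, each written with vertices in increasing order, are:

  0-simplices (10): [1], [2], [3], [4], [5], [6], [7], [8], [9], [10]
  1-simplices (30): (30 of them)
  2-simplices (20): (20 of them)

Hence C_0 ≅ Z^10, C_1 ≅ Z^30, C_2 ≅ Z^20.

∂_1: C_1 → C_0 maps an edge to its endpoints' difference, ∂[p,q] = q − p.
The resulting 10×30 matrix has rank 9, and its Smith normal form has invariant factors (1,1,1,1,1,1,1,1,1).

The boundary map ∂_2: C_2 → C_1 maps a triangle to the signed sum of its edges. For instance
  ∂[2,5,7] = [5,7] − [2,7] + [2,5],
  ∂[3,9,10] = [9,10] − [3,10] + [3,9].
The 30×20 boundary matrix has rank 20 and Smith normal form diag(1,1,1,1,1,1,1,1,1,1,1,1,1,1,1,1,1,1,1,2).

Computing H_k = (kernel of ∂_k) / (image of ∂_{k+1}):

  H_0: rank C_0 − rank ∂_1 = 10 − 9 = 1, and the invariant factors of ∂_1 are all 1, so H_0 = Z.
  H_1: rank ker ∂_1 − rank ∂_2 = (30 − 9) − 20 = 1, and ∂_2 has invariant factor 2 > 1, so H_1 = Z ⊕ Z/2.
  H_2: rank ker ∂_2 − rank ∂_3 = (20 − 20) − 0 = 0, and there is no ∂_3, so H_2 = 0.

As a check, the Euler characteristic is 10 − 30 + 20 = 0, which agrees with 1 − 1 + 0 = 0.
(K is a triangulation of the Klein bottle.)

Hence the Betti numbers are b_0 = 1, b_1 = 1, b_2 = 0.

b_0 = 1, b_1 = 1, b_2 = 0.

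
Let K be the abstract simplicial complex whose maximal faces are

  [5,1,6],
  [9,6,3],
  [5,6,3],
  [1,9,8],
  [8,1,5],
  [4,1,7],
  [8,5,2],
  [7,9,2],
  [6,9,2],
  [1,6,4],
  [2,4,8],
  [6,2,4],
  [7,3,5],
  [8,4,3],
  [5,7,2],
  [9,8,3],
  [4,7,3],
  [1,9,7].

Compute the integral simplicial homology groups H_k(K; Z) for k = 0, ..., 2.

Take the total order 1 < 2 < 3 < 4 < 5 < 6 < 7 < 8 < 9 on the vertex set. Then K (dimension 2) consists of the simplices:

  0-simplices (9): [1], [2], [3], [4], [5], [6], [7], [8], [9]
  1-simplices (27): (27 of them)
  2-simplices (18): [1,4,6], [1,4,7], [1,5,6], [1,5,8], [1,7,9], [1,8,9], [2,4,6], [2,4,8], [2,5,7], [2,5,8], [2,6,9], [2,7,9], [3,4,7], [3,4,8], [3,5,6], [3,5,7], [3,6,9], [3,8,9]

so the chain groups are C_0 ≅ Z^9, C_1 ≅ Z^27, C_2 ≅ Z^18.

∂_1: C_1 → C_0 is given by ∂[p,q] = [q] − [p].
The resulting 9×27 matrix has rank 8, and its Smith normal form has invariant factors (1,1,1,1,1,1,1,1).

Boundary ∂_2: C_2 → C_1 sends each 2-simplex [p,q,r] to [q,r] − [p,r] + [p,q]. For instance
  ∂[1,4,6] = [4,6] − [1,6] + [1,4],
  ∂[3,5,6] = [5,6] − [3,6] + [3,5].
The 27×18 boundary matrix has rank 17 and Smith normal form diag(1,1,1,1,1,1,1,1,1,1,1,1,1,1,1,1,1).

Computing H_k = (kernel of ∂_k) / (image of ∂_{k+1}):

  H_0: rank C_0 − rank ∂_1 = 9 − 8 = 1, and the invariant factors of ∂_1 are all 1, so H_0 ≅ Z.
  H_1: rank ker ∂_1 − rank ∂_2 = (27 − 8) − 17 = 2, and the invariant factors of ∂_2 are all 1, so H_1 ≅ Z^2.
  H_2: rank ker ∂_2 − rank ∂_3 = (18 − 17) − 0 = 1, and there is no ∂_3, so H_2 ≅ Z.

H_0 = Z,  H_1 = Z^2,  H_2 = Z.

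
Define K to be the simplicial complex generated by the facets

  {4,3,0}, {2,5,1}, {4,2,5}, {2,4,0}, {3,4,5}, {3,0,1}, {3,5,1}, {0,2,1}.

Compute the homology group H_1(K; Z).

Take the total order 0 < 1 < 2 < 3 < 4 < 5 on the vertex set. Then K (dimension 2) consists of the simplices:

  0-simplices (6): [0], [1], [2], [3], [4], [5]
  1-simplices (12): [0,1], [0,2], [0,3], [0,4], [1,2], [1,3], [1,5], [2,4], [2,5], [3,4], [3,5], [4,5]
  2-simplices (8): [0,1,2], [0,1,3], [0,2,4], [0,3,4], [1,2,5], [1,3,5], [2,4,5], [3,4,5]

giving chain groups C_0 ≅ Z^6, C_1 ≅ Z^12, C_2 ≅ Z^8.

Boundary ∂_1: C_1 → C_0 is given by ∂[p,q] = [q] − [p].
This gives a 6×12 integer matrix of rank 5; reducing to Smith normal form yields diagonal entries (1,1,1,1,1).

The boundary map ∂_2: C_2 → C_1 maps a triangle to the signed sum of its edges. For instance
  ∂[0,1,2] = [1,2] − [0,2] + [0,1],
  ∂[0,2,4] = [2,4] − [0,4] + [0,2].
The resulting 12×8 matrix has rank 7, and its Smith normal form has invariant factors (1,1,1,1,1,1,1).

Now H_k = ker ∂_k / im ∂_{k+1}, so:

  H_1: rank ker ∂_1 − rank ∂_2 = (12 − 5) − 7 = 0, and the invariant factors of ∂_2 are all 1, so H_1 = 0.

(K is a triangulation of the 2-sphere S^2.)

H_1 = 0.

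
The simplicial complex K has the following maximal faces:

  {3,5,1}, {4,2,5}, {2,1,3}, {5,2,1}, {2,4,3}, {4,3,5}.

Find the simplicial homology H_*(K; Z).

Order the vertices as 1 < 2 < 3 < 4 < 5. Listing each simplex with vertices in this order, K has dimension 2 with simplices:

  0-simplices (5): [1], [2], [3], [4], [5]
  1-simplices (9): [1,2], [1,3], [1,5], [2,3], [2,4], [2,5], [3,4], [3,5], [4,5]
  2-simplices (6): [1,2,3], [1,2,5], [1,3,5], [2,3,4], [2,4,5], [3,4,5]

giving chain groups C_0 ≅ Z^5, C_1 ≅ Z^9, C_2 ≅ Z^6.

Boundary ∂_1: C_1 → C_0 maps an edge to its endpoints' difference, ∂[p,q] = q − p. For instance
  ∂[1,2] = [2] − [1].
This gives a 5×9 integer matrix of rank 4; reducing to Smith normal form yields diagonal entries (1,1,1,1).

∂_2: C_2 → C_1 maps a triangle to the signed sum of its edges. For instance
  ∂[2,3,4] = [3,4] − [2,4] + [2,3],
  ∂[3,4,5] = [4,5] − [3,5] + [3,4].
As a 9×6 matrix over Z this has rank 5, with invariant factors (1,1,1,1,1).

Reading off H_k = ker ∂_k / im ∂_{k+1}:

  H_0: rank C_0 − rank ∂_1 = 5 − 4 = 1, and the invariant factors of ∂_1 are all 1, so H_0 ≅ Z.
  H_1: rank ker ∂_1 − rank ∂_2 = (9 − 4) − 5 = 0, and the invariant factors of ∂_2 are all 1, so H_1 ≅ 0.
  H_2: rank ker ∂_2 − rank ∂_3 = (6 − 5) − 0 = 1, and there is no ∂_3, so H_2 ≅ Z.

H_0 = Z,  H_1 = 0,  H_2 = Z.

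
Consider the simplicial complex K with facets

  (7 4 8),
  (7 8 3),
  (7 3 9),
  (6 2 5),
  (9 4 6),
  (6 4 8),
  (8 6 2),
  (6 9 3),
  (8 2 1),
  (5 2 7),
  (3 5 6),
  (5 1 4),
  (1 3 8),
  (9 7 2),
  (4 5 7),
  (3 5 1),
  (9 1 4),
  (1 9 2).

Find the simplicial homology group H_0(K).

H_0 ≅ Z.

We work with the vertex ordering 1 < 2 < 3 < 4 < 5 < 6 < 7 < 8 < 9. The simplices of K, each written with vertices in increasing order, are:

  0-simplices (9): [1], [2], [3], [4], [5], [6], [7], [8], [9]
  1-simplices (27): (27 of them)
  2-simplices (18): [1,2,8], [1,2,9], [1,3,5], [1,3,8], [1,4,5], [1,4,9], [2,5,6], [2,5,7], [2,6,8], [2,7,9], [3,5,6], [3,6,9], [3,7,8], [3,7,9], [4,5,7], [4,6,8], [4,6,9], [4,7,8]

giving chain groups C_0 ≅ Z^9, C_1 ≅ Z^27, C_2 ≅ Z^18.

Boundary ∂_1: C_1 → C_0 is given by ∂[p,q] = [q] − [p].
As a 9×27 matrix over Z this has rank 8, with invariant factors (1,1,1,1,1,1,1,1).

∂_2: C_2 → C_1 maps a triangle to the signed sum of its edges. For instance
  ∂[1,2,9] = [2,9] − [1,9] + [1,2],
  ∂[4,7,8] = [7,8] − [4,8] + [4,7].
The 27×18 boundary matrix has rank 17 and Smith normal form diag(1,1,1,1,1,1,1,1,1,1,1,1,1,1,1,1,1).

Reading off H_k = ker ∂_k / im ∂_{k+1}:

  H_0: rank C_0 − rank ∂_1 = 9 − 8 = 1, and the invariant factors of ∂_1 are all 1, so H_0 ≅ Z.

(K is a triangulation of the torus T^2.)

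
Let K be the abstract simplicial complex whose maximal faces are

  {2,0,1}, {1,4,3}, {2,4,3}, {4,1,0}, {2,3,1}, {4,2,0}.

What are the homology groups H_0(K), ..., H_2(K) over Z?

Fix the vertex order 0 < 1 < 2 < 3 < 4 and write every simplex with vertices in increasing order. Then dim K = 2 and the simplices of K are:

  0-simplices (5): [0], [1], [2], [3], [4]
  1-simplices (9): [0,1], [0,2], [0,4], [1,2], [1,3], [1,4], [2,3], [2,4], [3,4]
  2-simplices (6): [0,1,2], [0,1,4], [0,2,4], [1,2,3], [1,3,4], [2,3,4]

giving chain groups C_0 ≅ Z^5, C_1 ≅ Z^9, C_2 ≅ Z^6.

∂_1: C_1 → C_0 is given by ∂[p,q] = [q] − [p].
As a 5×9 matrix over Z this has rank 4, with invariant factors (1,1,1,1).

Boundary ∂_2: C_2 → C_1 sends each 2-simplex [p,q,r] to [q,r] − [p,r] + [p,q]. For instance
  ∂[0,1,4] = [1,4] − [0,4] + [0,1],
  ∂[0,1,2] = [1,2] − [0,2] + [0,1].
The 9×6 boundary matrix has rank 5 and Smith normal form diag(1,1,1,1,1).

Reading off H_k = ker ∂_k / im ∂_{k+1}:

  H_0: rank C_0 − rank ∂_1 = 5 − 4 = 1, and the invariant factors of ∂_1 are all 1, so H_0 = Z.
  H_1: rank ker ∂_1 − rank ∂_2 = (9 − 4) − 5 = 0, and the invariant factors of ∂_2 are all 1, so H_1 = 0.
  H_2: rank ker ∂_2 − rank ∂_3 = (6 − 5) − 0 = 1, and there is no ∂_3, so H_2 = Z.

H_0 ≅ Z,  H_1 = 0,  H_2 ≅ Z.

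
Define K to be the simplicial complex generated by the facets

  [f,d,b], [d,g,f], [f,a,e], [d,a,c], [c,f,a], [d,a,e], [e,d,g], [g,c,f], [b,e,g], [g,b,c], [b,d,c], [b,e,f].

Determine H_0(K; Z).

H_0 = Z.

Take the total order a < b < c < d < e < f < g on the vertex set. Then K (dimension 2) consists of the simplices:

  0-simplices (7): a, b, c, d, e, f, g
  1-simplices (18): ac, ad, ae, af, bc, bd, be, bf, bg, cd, cf, cg, de, df, dg, ef, eg, fg
  2-simplices (12): acd, acf, ade, aef, bcd, bcg, bdf, bef, beg, cfg, deg, dfg

Hence C_0 ≅ Z^7, C_1 ≅ Z^18, C_2 ≅ Z^12.

∂_1: C_1 → C_0 maps an edge to its endpoints' difference, ∂[p,q] = q − p. For instance
  ∂ac = c − a.
This gives a 7×18 integer matrix of rank 6; reducing to Smith normal form yields diagonal entries (1,1,1,1,1,1).

The boundary map ∂_2: C_2 → C_1 sends each 2-simplex [p,q,r] to [q,r] − [p,r] + [p,q]. For instance
  ∂aef = ef − af + ae,
  ∂bcg = cg − bg + bc.
The resulting 18×12 matrix has rank 12, and its Smith normal form has invariant factors (1,1,1,1,1,1,1,1,1,1,1,2).

From H_k ≅ ker(∂_k) / im(∂_{k+1}) we obtain:

  H_0: rank C_0 − rank ∂_1 = 7 − 6 = 1, and the invariant factors of ∂_1 are all 1, so H_0 ≅ Z.

(K is a triangulation of the real projective plane RP^2.)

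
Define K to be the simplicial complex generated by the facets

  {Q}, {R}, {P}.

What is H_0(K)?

Fix the vertex order P < Q < R and write every simplex with vertices in increasing order. Then dim K = 0 and the simplices of K are:

  0-simplices (3): P, Q, R

so the chain groups are C_0 ≅ Z^3.

Now H_k = ker ∂_k / im ∂_{k+1}, so:

  H_0: rank C_0 − rank ∂_1 = 3 − 0 = 3, and there is no ∂_1, so H_0 ≅ Z^3.

H_0 = Z^3.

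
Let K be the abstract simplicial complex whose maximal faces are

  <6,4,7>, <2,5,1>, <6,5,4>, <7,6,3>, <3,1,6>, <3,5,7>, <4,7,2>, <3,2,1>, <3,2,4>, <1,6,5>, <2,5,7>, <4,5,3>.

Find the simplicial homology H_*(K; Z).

We work with the vertex ordering 1 < 2 < 3 < 4 < 5 < 6 < 7. The simplices of K, each written with vertices in increasing order, are:

  0-simplices (7): [1], [2], [3], [4], [5], [6], [7]
  1-simplices (18): [1,2], [1,3], [1,5], [1,6], [2,3], [2,4], [2,5], [2,7], [3,4], [3,5], [3,6], [3,7], [4,5], [4,6], [4,7], [5,6], [5,7], [6,7]
  2-simplices (12): [1,2,3], [1,2,5], [1,3,6], [1,5,6], [2,3,4], [2,4,7], [2,5,7], [3,4,5], [3,5,7], [3,6,7], [4,5,6], [4,6,7]

so the chain groups are C_0 ≅ Z^7, C_1 ≅ Z^18, C_2 ≅ Z^12.

Boundary ∂_1: C_1 → C_0 is given by ∂[p,q] = [q] − [p]. For instance
  ∂[4,5] = [5] − [4].
As a 7×18 matrix over Z this has rank 6, with invariant factors (1,1,1,1,1,1).

The boundary map ∂_2: C_2 → C_1 maps a triangle to the signed sum of its edges. For instance
  ∂[1,2,3] = [2,3] − [1,3] + [1,2],
  ∂[3,6,7] = [6,7] − [3,7] + [3,6].
The resulting 18×12 matrix has rank 12, and its Smith normal form has invariant factors (1,1,1,1,1,1,1,1,1,1,1,2).

Computing H_k = (kernel of ∂_k) / (image of ∂_{k+1}):

  H_0: rank C_0 − rank ∂_1 = 7 − 6 = 1, and the invariant factors of ∂_1 are all 1, so H_0 = Z.
  H_1: rank ker ∂_1 − rank ∂_2 = (18 − 6) − 12 = 0, and ∂_2 has invariant factor 2 > 1, so H_1 = Z/2.
  H_2: rank ker ∂_2 − rank ∂_3 = (12 − 12) − 0 = 0, and there is no ∂_3, so H_2 = 0.

H_0 = Z,  H_1 = Z/2,  H_2 = 0.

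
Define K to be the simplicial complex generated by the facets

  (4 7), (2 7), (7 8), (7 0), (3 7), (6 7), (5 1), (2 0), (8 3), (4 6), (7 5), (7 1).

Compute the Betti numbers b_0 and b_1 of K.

Take the total order 0 < 1 < 2 < 3 < 4 < 5 < 6 < 7 < 8 on the vertex set. Then K (dimension 1) consists of the simplices:

  0-simplices (9): [0], [1], [2], [3], [4], [5], [6], [7], [8]
  1-simplices (12): [0,2], [0,7], [1,5], [1,7], [2,7], [3,7], [3,8], [4,6], [4,7], [5,7], [6,7], [7,8]

Hence C_0 ≅ Z^9, C_1 ≅ Z^12.

The boundary map ∂_1: C_1 → C_0 is given by ∂[p,q] = [q] − [p]. For instance
  ∂[0,7] = [7] − [0].
This gives a 9×12 integer matrix of rank 8; reducing to Smith normal form yields diagonal entries (1,1,1,1,1,1,1,1).

From H_k ≅ ker(∂_k) / im(∂_{k+1}) we obtain:

  H_0: rank C_0 − rank ∂_1 = 9 − 8 = 1, and the invariant factors of ∂_1 are all 1, so H_0 = Z.
  H_1: rank ker ∂_1 − rank ∂_2 = (12 − 8) − 0 = 4, and there is no ∂_2, so H_1 = Z^4.

As a check, the Euler characteristic is 9 − 12 = -3, which agrees with 1 − 4 = -3.

Hence the Betti numbers are b_0 = 1, b_1 = 4.

b_0 = 1, b_1 = 4.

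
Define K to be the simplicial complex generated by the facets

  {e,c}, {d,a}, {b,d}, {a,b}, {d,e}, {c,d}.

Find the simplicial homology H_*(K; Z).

Take the total order a < b < c < d < e on the vertex set. Then K (dimension 1) consists of the simplices:

  0-simplices (5): a, b, c, d, e
  1-simplices (6): ab, ad, bd, cd, ce, de

giving chain groups C_0 ≅ Z^5, C_1 ≅ Z^6.

Boundary ∂_1: C_1 → C_0 maps an edge to its endpoints' difference, ∂[p,q] = q − p. For instance
  ∂cd = d − c.
As a 5×6 matrix over Z this has rank 4, with invariant factors (1,1,1,1).

Reading off H_k = ker ∂_k / im ∂_{k+1}:

  H_0: rank C_0 − rank ∂_1 = 5 − 4 = 1, and the invariant factors of ∂_1 are all 1, so H_0 = Z.
  H_1: rank ker ∂_1 − rank ∂_2 = (6 − 4) − 0 = 2, and there is no ∂_2, so H_1 = Z^2.

H_0 ≅ Z,  H_1 ≅ Z^2.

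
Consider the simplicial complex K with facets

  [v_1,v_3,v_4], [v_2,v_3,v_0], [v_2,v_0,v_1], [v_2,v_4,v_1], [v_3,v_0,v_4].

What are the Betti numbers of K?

b_0 = 1, b_1 = 1, b_2 = 0.

K has 5 vertices, 10 edges, 5 triangles.
rank ∂_0 = 0, rank ∂_1 = 4 ⇒ b_0 = 5 − 0 − 4 = 1; all invariant factors of ∂_1 are 1 so no torsion. So H_0 ≅ Z.
rank ∂_1 = 4, rank ∂_2 = 5 ⇒ b_1 = 10 − 4 − 5 = 1; all invariant factors of ∂_2 are 1 so no torsion. So H_1 ≅ Z.
rank ∂_2 = 5, rank ∂_3 = 0 ⇒ b_2 = 5 − 5 − 0 = 0. So H_2 ≅ 0.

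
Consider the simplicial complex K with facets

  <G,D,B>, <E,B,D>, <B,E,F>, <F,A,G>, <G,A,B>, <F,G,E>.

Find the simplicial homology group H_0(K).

H_0 = Z.

Take the total order A < B < D < E < F < G on the vertex set. Then K (dimension 2) consists of the simplices:

  0-simplices (6): A, B, D, E, F, G
  1-simplices (12): AB, AF, AG, BD, BE, BF, BG, DE, DG, EF, EG, FG
  2-simplices (6): ABG, AFG, BDE, BDG, BEF, EFG

giving chain groups C_0 ≅ Z^6, C_1 ≅ Z^12, C_2 ≅ Z^6.

Boundary ∂_1: C_1 → C_0 is given by ∂[p,q] = [q] − [p].
As a 6×12 matrix over Z this has rank 5, with invariant factors (1,1,1,1,1).

The boundary map ∂_2: C_2 → C_1 acts by ∂[p,q,r] = [q,r] − [p,r] + [p,q]. For instance
  ∂EFG = FG − EG + EF,
  ∂BEF = EF − BF + BE.
As a 12×6 matrix over Z this has rank 6, with invariant factors (1,1,1,1,1,1).

From H_k ≅ ker(∂_k) / im(∂_{k+1}) we obtain:

  H_0: rank C_0 − rank ∂_1 = 6 − 5 = 1, and the invariant factors of ∂_1 are all 1, so H_0 ≅ Z.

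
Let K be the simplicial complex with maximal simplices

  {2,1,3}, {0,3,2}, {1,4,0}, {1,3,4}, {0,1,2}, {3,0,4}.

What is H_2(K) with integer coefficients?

We work with the vertex ordering 0 < 1 < 2 < 3 < 4. The simplices of K, each written with vertices in increasing order, are:

  0-simplices (5): [0], [1], [2], [3], [4]
  1-simplices (9): [0,1], [0,2], [0,3], [0,4], [1,2], [1,3], [1,4], [2,3], [3,4]
  2-simplices (6): [0,1,2], [0,1,4], [0,2,3], [0,3,4], [1,2,3], [1,3,4]

Hence C_0 ≅ Z^5, C_1 ≅ Z^9, C_2 ≅ Z^6.

The boundary map ∂_1: C_1 → C_0 sends each edge [p,q] (with p < q) to q − p. For instance
  ∂[1,2] = [2] − [1].
This gives a 5×9 integer matrix of rank 4; reducing to Smith normal form yields diagonal entries (1,1,1,1).

Boundary ∂_2: C_2 → C_1 sends each 2-simplex [p,q,r] to [q,r] − [p,r] + [p,q]. For instance
  ∂[0,1,2] = [1,2] − [0,2] + [0,1],
  ∂[1,2,3] = [2,3] − [1,3] + [1,2].
The 9×6 boundary matrix has rank 5 and Smith normal form diag(1,1,1,1,1).

Now H_k = ker ∂_k / im ∂_{k+1}, so:

  H_2: rank ker ∂_2 − rank ∂_3 = (6 − 5) − 0 = 1, and there is no ∂_3, so H_2 ≅ Z.

H_2 = Z.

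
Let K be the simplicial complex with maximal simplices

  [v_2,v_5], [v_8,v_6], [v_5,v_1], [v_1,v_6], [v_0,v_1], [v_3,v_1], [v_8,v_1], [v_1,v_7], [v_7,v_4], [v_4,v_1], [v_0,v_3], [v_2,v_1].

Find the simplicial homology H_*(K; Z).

Fix the vertex order v_0 < v_1 < v_2 < v_3 < v_4 < v_5 < v_6 < v_7 < v_8 and write every simplex with vertices in increasing order. Then dim K = 1 and the simplices of K are:

  0-simplices (9): [v_0], [v_1], [v_2], [v_3], [v_4], [v_5], [v_6], [v_7], [v_8]
  1-simplices (12): [v_0,v_1], [v_0,v_3], [v_1,v_2], [v_1,v_3], [v_1,v_4], [v_1,v_5], [v_1,v_6], [v_1,v_7], [v_1,v_8], [v_2,v_5], [v_4,v_7], [v_6,v_8]

giving chain groups C_0 ≅ Z^9, C_1 ≅ Z^12.

∂_1: C_1 → C_0 maps an edge to its endpoints' difference, ∂[p,q] = q − p.
The resulting 9×12 matrix has rank 8, and its Smith normal form has invariant factors (1,1,1,1,1,1,1,1).

Reading off H_k = ker ∂_k / im ∂_{k+1}:

  H_0: rank C_0 − rank ∂_1 = 9 − 8 = 1, and the invariant factors of ∂_1 are all 1, so H_0 ≅ Z.
  H_1: rank ker ∂_1 − rank ∂_2 = (12 − 8) − 0 = 4, and there is no ∂_2, so H_1 ≅ Z^4.

As a check, the Euler characteristic is 9 − 12 = -3, which agrees with 1 − 4 = -3.
(K is a triangulation of a wedge of 4 circles.)

H_0 = Z,  H_1 = Z^4.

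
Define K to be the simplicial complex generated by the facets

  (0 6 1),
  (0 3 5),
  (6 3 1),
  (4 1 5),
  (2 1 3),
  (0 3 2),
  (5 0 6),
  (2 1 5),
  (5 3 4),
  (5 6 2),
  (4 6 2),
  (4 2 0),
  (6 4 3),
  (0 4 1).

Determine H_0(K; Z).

H_0 ≅ Z.

Order the vertices as 0 < 1 < 2 < 3 < 4 < 5 < 6. Listing each simplex with vertices in this order, K has dimension 2 with simplices:

  0-simplices (7): [0], [1], [2], [3], [4], [5], [6]
  1-simplices (21): [0,1], [0,2], [0,3], [0,4], [0,5], [0,6], [1,2], [1,3], [1,4], [1,5], [1,6], [2,3], [2,4], [2,5], [2,6], [3,4], [3,5], [3,6], [4,5], [4,6], [5,6]
  2-simplices (14): [0,1,4], [0,1,6], [0,2,3], [0,2,4], [0,3,5], [0,5,6], [1,2,3], [1,2,5], [1,3,6], [1,4,5], [2,4,6], [2,5,6], [3,4,5], [3,4,6]

so the chain groups are C_0 ≅ Z^7, C_1 ≅ Z^21, C_2 ≅ Z^14.

∂_1: C_1 → C_0 maps an edge to its endpoints' difference, ∂[p,q] = q − p.
As a 7×21 matrix over Z this has rank 6, with invariant factors (1,1,1,1,1,1).

Boundary ∂_2: C_2 → C_1 sends each 2-simplex [p,q,r] to [q,r] − [p,r] + [p,q]. For instance
  ∂[0,2,4] = [2,4] − [0,4] + [0,2],
  ∂[2,5,6] = [5,6] − [2,6] + [2,5].
As a 21×14 matrix over Z this has rank 13, with invariant factors (1,1,1,1,1,1,1,1,1,1,1,1,1).

From H_k ≅ ker(∂_k) / im(∂_{k+1}) we obtain:

  H_0: rank C_0 − rank ∂_1 = 7 − 6 = 1, and the invariant factors of ∂_1 are all 1, so H_0 ≅ Z.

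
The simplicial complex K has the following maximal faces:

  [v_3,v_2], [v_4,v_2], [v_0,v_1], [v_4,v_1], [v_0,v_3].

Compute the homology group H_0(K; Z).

H_0 = Z.

Take the total order v_0 < v_1 < v_2 < v_3 < v_4 on the vertex set. Then K (dimension 1) consists of the simplices:

  0-simplices (5): [v_0], [v_1], [v_2], [v_3], [v_4]
  1-simplices (5): [v_0,v_1], [v_0,v_3], [v_1,v_4], [v_2,v_3], [v_2,v_4]

so the chain groups are C_0 ≅ Z^5, C_1 ≅ Z^5.

The boundary map ∂_1: C_1 → C_0 maps an edge to its endpoints' difference, ∂[p,q] = q − p. For instance
  ∂[v_2,v_3] = [v_3] − [v_2].
The resulting 5×5 matrix has rank 4, and its Smith normal form has invariant factors (1,1,1,1).

Now H_k = ker ∂_k / im ∂_{k+1}, so:

  H_0: rank C_0 − rank ∂_1 = 5 − 4 = 1, and the invariant factors of ∂_1 are all 1, so H_0 ≅ Z.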